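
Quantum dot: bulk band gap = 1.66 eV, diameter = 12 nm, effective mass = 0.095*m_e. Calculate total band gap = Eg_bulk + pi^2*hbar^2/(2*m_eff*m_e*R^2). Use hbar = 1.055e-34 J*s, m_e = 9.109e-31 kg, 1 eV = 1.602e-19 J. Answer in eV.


Radius R = 12/2 nm = 6e-09 m
Confinement energy dE = pi^2 * hbar^2 / (2 * m_eff * m_e * R^2)
dE = pi^2 * (1.055e-34)^2 / (2 * 0.095 * 9.109e-31 * (6e-09)^2) J, divided by 1.602e-19 J/eV
dE = 0.1101 eV
Total band gap = E_g(bulk) + dE = 1.66 + 0.1101 = 1.7701 eV

1.7701


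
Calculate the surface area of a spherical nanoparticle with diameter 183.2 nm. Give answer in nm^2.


Radius r = 183.2/2 = 91.6 nm
Surface area SA = 4 * pi * r^2
SA = 4 * pi * (91.6)^2
SA = 105438.89 nm^2

105438.89


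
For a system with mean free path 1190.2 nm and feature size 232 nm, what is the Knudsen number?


Knudsen number Kn = lambda / L
Kn = 1190.2 / 232
Kn = 5.1302

5.1302


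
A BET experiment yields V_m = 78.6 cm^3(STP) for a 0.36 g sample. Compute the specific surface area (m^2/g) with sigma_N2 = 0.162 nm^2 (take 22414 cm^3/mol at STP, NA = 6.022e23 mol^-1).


Number of moles in monolayer = V_m / 22414 = 78.6 / 22414 = 0.00350674
Number of molecules = moles * NA = 0.00350674 * 6.022e23
SA = molecules * sigma / mass
SA = (78.6 / 22414) * 6.022e23 * 0.162e-18 / 0.36
SA = 950.3 m^2/g

950.3


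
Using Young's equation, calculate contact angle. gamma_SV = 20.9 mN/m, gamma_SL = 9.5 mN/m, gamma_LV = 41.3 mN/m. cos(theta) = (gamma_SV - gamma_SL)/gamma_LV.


cos(theta) = (gamma_SV - gamma_SL) / gamma_LV
cos(theta) = (20.9 - 9.5) / 41.3
cos(theta) = 0.276029
theta = arccos(0.276029) = 73.98 degrees

73.98


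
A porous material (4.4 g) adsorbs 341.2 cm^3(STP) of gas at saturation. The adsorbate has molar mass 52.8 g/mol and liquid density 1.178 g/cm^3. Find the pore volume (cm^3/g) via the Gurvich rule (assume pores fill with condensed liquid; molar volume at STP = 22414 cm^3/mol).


Moles adsorbed n = V_ads / 22414 = 341.2 / 22414 = 1.522263e-02 mol
Liquid volume V_liq = n * M / rho_liq = 1.522263e-02 * 52.8 / 1.178 = 0.68230 cm^3
Specific pore volume V_pore = V_liq / m_sample = 0.68230 / 4.4
V_pore = 0.1551 cm^3/g

0.1551


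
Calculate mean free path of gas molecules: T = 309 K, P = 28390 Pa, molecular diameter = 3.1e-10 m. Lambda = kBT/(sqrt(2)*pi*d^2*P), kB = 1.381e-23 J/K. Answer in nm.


Mean free path: lambda = kB*T / (sqrt(2) * pi * d^2 * P)
lambda = 1.381e-23 * 309 / (sqrt(2) * pi * (3.1e-10)^2 * 28390)
lambda = 3.52045e-07 m
lambda = 352.05 nm

352.05


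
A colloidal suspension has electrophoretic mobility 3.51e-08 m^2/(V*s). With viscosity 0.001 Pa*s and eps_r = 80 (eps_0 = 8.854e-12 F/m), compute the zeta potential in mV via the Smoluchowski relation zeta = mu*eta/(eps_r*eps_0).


Smoluchowski equation: zeta = mu * eta / (eps_r * eps_0)
zeta = 3.51e-08 * 0.001 / (80 * 8.854e-12)
zeta = 0.049554 V = 49.55 mV

49.55


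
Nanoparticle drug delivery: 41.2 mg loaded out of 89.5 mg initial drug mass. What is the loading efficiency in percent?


Drug loading efficiency = (drug loaded / drug initial) * 100
DLE = 41.2 / 89.5 * 100
DLE = 0.4603 * 100
DLE = 46.03%

46.03


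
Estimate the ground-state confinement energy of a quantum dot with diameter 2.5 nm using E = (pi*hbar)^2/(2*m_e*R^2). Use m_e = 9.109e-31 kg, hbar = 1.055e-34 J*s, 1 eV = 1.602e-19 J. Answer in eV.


Radius R = 2.5/2 = 1.25 nm = 1.25e-09 m
E = (pi * 1.055e-34)^2 / (2 * 9.109e-31 * (1.25e-09)^2)
E(J) = 3.85908e-20
E = E(J) / 1.602e-19 = 0.2409 eV

0.2409


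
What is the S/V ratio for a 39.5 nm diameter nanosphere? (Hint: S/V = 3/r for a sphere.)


Radius r = 39.5/2 = 19.75 nm
S/V = 3 / r = 3 / 19.75
S/V = 0.1519 nm^-1

0.1519


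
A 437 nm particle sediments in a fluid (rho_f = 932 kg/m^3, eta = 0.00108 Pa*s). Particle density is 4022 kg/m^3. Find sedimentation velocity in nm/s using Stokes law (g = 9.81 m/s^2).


Radius R = 437/2 nm = 2.185e-07 m
Density difference = 4022 - 932 = 3090 kg/m^3
v = 2 * R^2 * (rho_p - rho_f) * g / (9 * eta)
v = 2 * (2.185e-07)^2 * 3090 * 9.81 / (9 * 0.00108)
v = 2.97779e-07 m/s = 297.779 nm/s

297.779


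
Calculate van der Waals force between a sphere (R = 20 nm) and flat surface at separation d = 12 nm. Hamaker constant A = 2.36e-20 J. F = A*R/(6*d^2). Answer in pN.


Convert to SI: R = 20 nm = 2e-08 m, d = 12 nm = 1.2e-08 m
F = A * R / (6 * d^2)
F = 2.36e-20 * 2e-08 / (6 * (1.2e-08)^2)
F = 5.46296e-13 N = 0.546 pN

0.546


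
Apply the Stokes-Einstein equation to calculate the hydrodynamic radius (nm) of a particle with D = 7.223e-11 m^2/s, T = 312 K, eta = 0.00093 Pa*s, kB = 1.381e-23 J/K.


Stokes-Einstein: R = kB*T / (6*pi*eta*D)
R = 1.381e-23 * 312 / (6 * pi * 0.00093 * 7.223e-11)
R = 3.40288e-09 m = 3.4 nm

3.4


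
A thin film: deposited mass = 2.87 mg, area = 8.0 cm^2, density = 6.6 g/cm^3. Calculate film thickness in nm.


Convert: m = 2.87 mg = 2.8700e-06 kg, A = 8.0 cm^2 = 8.0000e-04 m^2, rho = 6.6 g/cm^3 = 6600 kg/m^3
t = m / (A * rho)
t = 2.8700e-06 / (8.0000e-04 * 6600)
t = 5.4356e-07 m = 543.6 nm

543.6


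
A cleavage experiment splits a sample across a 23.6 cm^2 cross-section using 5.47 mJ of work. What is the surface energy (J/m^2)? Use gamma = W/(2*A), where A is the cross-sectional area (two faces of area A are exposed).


Convert: A = 23.6 cm^2 = 0.00236 m^2, W = 5.47 mJ = 0.00547 J
Cleaving exposes two faces of area A, so total new surface = 2*A and gamma = W / (2*A)
gamma = 0.00547 / (2 * 0.00236)
gamma = 1.159 J/m^2

1.159


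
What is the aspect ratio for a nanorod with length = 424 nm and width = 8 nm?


Aspect ratio AR = length / diameter
AR = 424 / 8
AR = 53.0

53.0


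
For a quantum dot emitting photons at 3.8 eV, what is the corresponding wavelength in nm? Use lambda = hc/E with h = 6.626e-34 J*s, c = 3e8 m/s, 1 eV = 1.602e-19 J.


Convert energy: E = 3.8 eV = 3.8 * 1.602e-19 = 6.0876e-19 J
lambda = h*c / E = 6.626e-34 * 3e8 / 6.0876e-19
lambda = 3.26533e-07 m = 326.5 nm

326.5


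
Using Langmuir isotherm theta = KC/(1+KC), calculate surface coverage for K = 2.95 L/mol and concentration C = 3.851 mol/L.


Langmuir isotherm: theta = K*C / (1 + K*C)
K*C = 2.95 * 3.851 = 11.36045
theta = 11.36045 / (1 + 11.36045) = 11.36045 / 12.36045
theta = 0.9191

0.9191


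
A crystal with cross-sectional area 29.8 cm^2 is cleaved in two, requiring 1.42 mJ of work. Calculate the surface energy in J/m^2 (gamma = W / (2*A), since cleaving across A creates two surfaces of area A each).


Convert: A = 29.8 cm^2 = 0.00298 m^2, W = 1.42 mJ = 0.00142 J
Cleaving exposes two faces of area A, so total new surface = 2*A and gamma = W / (2*A)
gamma = 0.00142 / (2 * 0.00298)
gamma = 0.238 J/m^2

0.238


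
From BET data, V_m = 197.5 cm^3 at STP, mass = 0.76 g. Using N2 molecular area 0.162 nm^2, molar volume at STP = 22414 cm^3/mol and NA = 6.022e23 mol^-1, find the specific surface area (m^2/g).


Number of moles in monolayer = V_m / 22414 = 197.5 / 22414 = 0.00881146
Number of molecules = moles * NA = 0.00881146 * 6.022e23
SA = molecules * sigma / mass
SA = (197.5 / 22414) * 6.022e23 * 0.162e-18 / 0.76
SA = 1131.1 m^2/g

1131.1


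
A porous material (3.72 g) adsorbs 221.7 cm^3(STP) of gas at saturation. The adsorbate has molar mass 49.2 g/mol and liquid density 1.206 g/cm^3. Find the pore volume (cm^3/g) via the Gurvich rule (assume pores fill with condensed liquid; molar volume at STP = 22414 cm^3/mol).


Moles adsorbed n = V_ads / 22414 = 221.7 / 22414 = 9.891139e-03 mol
Liquid volume V_liq = n * M / rho_liq = 9.891139e-03 * 49.2 / 1.206 = 0.40352 cm^3
Specific pore volume V_pore = V_liq / m_sample = 0.40352 / 3.72
V_pore = 0.1085 cm^3/g

0.1085


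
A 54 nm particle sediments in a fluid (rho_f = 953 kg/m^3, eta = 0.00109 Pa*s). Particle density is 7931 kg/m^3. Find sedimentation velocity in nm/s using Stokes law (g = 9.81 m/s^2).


Radius R = 54/2 nm = 2.7e-08 m
Density difference = 7931 - 953 = 6978 kg/m^3
v = 2 * R^2 * (rho_p - rho_f) * g / (9 * eta)
v = 2 * (2.7e-08)^2 * 6978 * 9.81 / (9 * 0.00109)
v = 1.01739e-08 m/s = 10.1739 nm/s

10.1739


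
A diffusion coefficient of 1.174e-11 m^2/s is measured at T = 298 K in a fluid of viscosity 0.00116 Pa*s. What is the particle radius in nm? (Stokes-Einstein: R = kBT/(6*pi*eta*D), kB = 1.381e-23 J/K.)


Stokes-Einstein: R = kB*T / (6*pi*eta*D)
R = 1.381e-23 * 298 / (6 * pi * 0.00116 * 1.174e-11)
R = 1.60318e-08 m = 16.03 nm

16.03


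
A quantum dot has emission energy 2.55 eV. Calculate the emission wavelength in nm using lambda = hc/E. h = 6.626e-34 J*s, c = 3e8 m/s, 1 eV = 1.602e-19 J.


Convert energy: E = 2.55 eV = 2.55 * 1.602e-19 = 4.0851e-19 J
lambda = h*c / E = 6.626e-34 * 3e8 / 4.0851e-19
lambda = 4.86598e-07 m = 486.6 nm

486.6


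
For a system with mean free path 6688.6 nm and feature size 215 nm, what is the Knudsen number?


Knudsen number Kn = lambda / L
Kn = 6688.6 / 215
Kn = 31.1098

31.1098


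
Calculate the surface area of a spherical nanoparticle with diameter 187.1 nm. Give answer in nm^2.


Radius r = 187.1/2 = 93.55 nm
Surface area SA = 4 * pi * r^2
SA = 4 * pi * (93.55)^2
SA = 109975.88 nm^2

109975.88


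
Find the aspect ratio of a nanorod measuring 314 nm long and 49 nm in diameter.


Aspect ratio AR = length / diameter
AR = 314 / 49
AR = 6.41

6.41


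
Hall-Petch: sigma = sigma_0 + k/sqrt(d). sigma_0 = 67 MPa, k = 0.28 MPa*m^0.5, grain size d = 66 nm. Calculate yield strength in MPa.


d = 66 nm = 6.6e-08 m
sqrt(d) = 0.0002569047
Hall-Petch contribution = k / sqrt(d) = 0.28 / 0.0002569047 = 1089.9 MPa
sigma = sigma_0 + k/sqrt(d) = 67 + 1089.9 = 1156.9 MPa

1156.9


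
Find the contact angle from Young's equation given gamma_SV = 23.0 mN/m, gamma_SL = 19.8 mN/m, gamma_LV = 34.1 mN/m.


cos(theta) = (gamma_SV - gamma_SL) / gamma_LV
cos(theta) = (23.0 - 19.8) / 34.1
cos(theta) = 0.093842
theta = arccos(0.093842) = 84.62 degrees

84.62


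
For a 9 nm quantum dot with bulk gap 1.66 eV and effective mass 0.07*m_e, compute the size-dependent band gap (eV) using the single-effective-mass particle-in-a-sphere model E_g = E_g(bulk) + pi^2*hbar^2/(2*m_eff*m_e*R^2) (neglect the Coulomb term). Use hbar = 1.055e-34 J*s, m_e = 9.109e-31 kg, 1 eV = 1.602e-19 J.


Radius R = 9/2 nm = 4.5e-09 m
Confinement energy dE = pi^2 * hbar^2 / (2 * m_eff * m_e * R^2)
dE = pi^2 * (1.055e-34)^2 / (2 * 0.07 * 9.109e-31 * (4.5e-09)^2) J, divided by 1.602e-19 J/eV
dE = 0.2655 eV
Total band gap = E_g(bulk) + dE = 1.66 + 0.2655 = 1.9255 eV

1.9255


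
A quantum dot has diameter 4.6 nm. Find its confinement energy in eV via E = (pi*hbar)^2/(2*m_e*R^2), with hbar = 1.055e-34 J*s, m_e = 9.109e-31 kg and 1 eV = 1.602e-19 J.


Radius R = 4.6/2 = 2.3 nm = 2.3e-09 m
E = (pi * 1.055e-34)^2 / (2 * 9.109e-31 * (2.3e-09)^2)
E(J) = 1.13985e-20
E = E(J) / 1.602e-19 = 0.0712 eV

0.0712


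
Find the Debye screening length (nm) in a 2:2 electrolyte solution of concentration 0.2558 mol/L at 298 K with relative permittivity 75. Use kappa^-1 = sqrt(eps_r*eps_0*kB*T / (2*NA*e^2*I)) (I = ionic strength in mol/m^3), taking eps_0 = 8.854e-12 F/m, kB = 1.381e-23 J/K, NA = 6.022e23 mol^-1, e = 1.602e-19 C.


Ionic strength I = 0.2558 * 2^2 * 1000 = 1023.2 mol/m^3
kappa^-1 = sqrt(75 * 8.854e-12 * 1.381e-23 * 298 / (2 * 6.022e23 * (1.602e-19)^2 * 1023.2))
kappa^-1 = 0.294 nm

0.294


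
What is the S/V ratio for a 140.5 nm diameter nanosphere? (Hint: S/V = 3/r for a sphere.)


Radius r = 140.5/2 = 70.25 nm
S/V = 3 / r = 3 / 70.25
S/V = 0.0427 nm^-1

0.0427


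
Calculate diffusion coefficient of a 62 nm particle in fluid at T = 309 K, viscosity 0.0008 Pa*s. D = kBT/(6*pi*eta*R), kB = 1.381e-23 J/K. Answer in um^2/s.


Radius R = 62/2 = 31 nm = 3.1e-08 m
D = kB*T / (6*pi*eta*R)
D = 1.381e-23 * 309 / (6 * pi * 0.0008 * 3.1e-08)
D = 9.1285e-12 m^2/s = 9.128 um^2/s

9.128


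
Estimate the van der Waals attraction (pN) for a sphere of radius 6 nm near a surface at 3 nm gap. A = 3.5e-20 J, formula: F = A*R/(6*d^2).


Convert to SI: R = 6 nm = 6e-09 m, d = 3 nm = 3e-09 m
F = A * R / (6 * d^2)
F = 3.5e-20 * 6e-09 / (6 * (3e-09)^2)
F = 3.88889e-12 N = 3.889 pN

3.889


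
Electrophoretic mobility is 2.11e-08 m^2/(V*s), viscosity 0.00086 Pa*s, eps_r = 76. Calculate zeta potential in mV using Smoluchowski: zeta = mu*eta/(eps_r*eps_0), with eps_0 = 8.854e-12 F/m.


Smoluchowski equation: zeta = mu * eta / (eps_r * eps_0)
zeta = 2.11e-08 * 0.00086 / (76 * 8.854e-12)
zeta = 0.026967 V = 26.97 mV

26.97


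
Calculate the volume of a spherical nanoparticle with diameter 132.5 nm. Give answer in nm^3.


Radius r = 132.5/2 = 66.25 nm
Volume V = (4/3) * pi * r^3
V = (4/3) * pi * (66.25)^3
V = 1217997.11 nm^3

1217997.11


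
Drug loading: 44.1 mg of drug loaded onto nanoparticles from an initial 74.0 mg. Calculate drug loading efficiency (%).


Drug loading efficiency = (drug loaded / drug initial) * 100
DLE = 44.1 / 74.0 * 100
DLE = 0.5959 * 100
DLE = 59.59%

59.59


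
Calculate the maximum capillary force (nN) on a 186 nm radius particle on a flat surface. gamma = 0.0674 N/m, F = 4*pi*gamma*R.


Convert radius: R = 186 nm = 1.86e-07 m
F = 4 * pi * gamma * R
F = 4 * pi * 0.0674 * 1.86e-07
F = 1.57537e-07 N = 157.537 nN

157.537


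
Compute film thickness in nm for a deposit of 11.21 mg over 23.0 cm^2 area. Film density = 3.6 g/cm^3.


Convert: m = 11.21 mg = 1.1210e-05 kg, A = 23.0 cm^2 = 2.3000e-03 m^2, rho = 3.6 g/cm^3 = 3600 kg/m^3
t = m / (A * rho)
t = 1.1210e-05 / (2.3000e-03 * 3600)
t = 1.3539e-06 m = 1353.9 nm

1353.9


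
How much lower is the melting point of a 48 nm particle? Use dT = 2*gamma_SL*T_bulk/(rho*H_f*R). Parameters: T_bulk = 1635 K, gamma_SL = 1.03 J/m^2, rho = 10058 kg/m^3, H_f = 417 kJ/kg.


Radius R = 48/2 = 24 nm = 2.4e-08 m
Convert H_f = 417 kJ/kg = 417000 J/kg
dT = 2 * gamma_SL * T_bulk / (rho * H_f * R)
dT = 2 * 1.03 * 1635 / (10058 * 417000 * 2.4e-08)
dT = 33.5 K

33.5


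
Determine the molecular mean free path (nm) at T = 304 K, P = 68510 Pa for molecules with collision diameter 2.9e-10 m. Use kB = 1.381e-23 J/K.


Mean free path: lambda = kB*T / (sqrt(2) * pi * d^2 * P)
lambda = 1.381e-23 * 304 / (sqrt(2) * pi * (2.9e-10)^2 * 68510)
lambda = 1.64003e-07 m
lambda = 164.0 nm

164.0


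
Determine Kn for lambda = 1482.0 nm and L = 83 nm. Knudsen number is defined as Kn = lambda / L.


Knudsen number Kn = lambda / L
Kn = 1482.0 / 83
Kn = 17.8554

17.8554


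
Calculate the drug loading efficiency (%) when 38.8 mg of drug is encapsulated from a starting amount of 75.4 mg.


Drug loading efficiency = (drug loaded / drug initial) * 100
DLE = 38.8 / 75.4 * 100
DLE = 0.5146 * 100
DLE = 51.46%

51.46


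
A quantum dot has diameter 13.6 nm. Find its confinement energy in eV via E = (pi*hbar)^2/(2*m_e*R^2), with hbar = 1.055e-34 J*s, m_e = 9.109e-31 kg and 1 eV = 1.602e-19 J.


Radius R = 13.6/2 = 6.8 nm = 6.8e-09 m
E = (pi * 1.055e-34)^2 / (2 * 9.109e-31 * (6.8e-09)^2)
E(J) = 1.30403e-21
E = E(J) / 1.602e-19 = 0.0081 eV

0.0081


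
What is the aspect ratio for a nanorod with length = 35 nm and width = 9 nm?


Aspect ratio AR = length / diameter
AR = 35 / 9
AR = 3.89

3.89


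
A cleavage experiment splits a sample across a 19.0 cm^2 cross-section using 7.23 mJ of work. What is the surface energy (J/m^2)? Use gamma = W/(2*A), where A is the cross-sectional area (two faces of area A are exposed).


Convert: A = 19.0 cm^2 = 0.0019 m^2, W = 7.23 mJ = 0.00723 J
Cleaving exposes two faces of area A, so total new surface = 2*A and gamma = W / (2*A)
gamma = 0.00723 / (2 * 0.0019)
gamma = 1.903 J/m^2

1.903


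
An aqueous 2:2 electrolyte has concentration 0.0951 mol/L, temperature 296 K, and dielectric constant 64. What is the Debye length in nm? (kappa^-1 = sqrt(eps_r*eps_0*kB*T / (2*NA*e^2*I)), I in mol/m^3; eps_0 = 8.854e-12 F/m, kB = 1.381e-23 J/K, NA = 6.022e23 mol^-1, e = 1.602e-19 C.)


Ionic strength I = 0.0951 * 2^2 * 1000 = 380.4 mol/m^3
kappa^-1 = sqrt(64 * 8.854e-12 * 1.381e-23 * 296 / (2 * 6.022e23 * (1.602e-19)^2 * 380.4))
kappa^-1 = 0.444 nm

0.444


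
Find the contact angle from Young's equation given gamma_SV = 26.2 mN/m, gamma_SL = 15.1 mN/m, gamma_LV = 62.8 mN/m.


cos(theta) = (gamma_SV - gamma_SL) / gamma_LV
cos(theta) = (26.2 - 15.1) / 62.8
cos(theta) = 0.176752
theta = arccos(0.176752) = 79.82 degrees

79.82


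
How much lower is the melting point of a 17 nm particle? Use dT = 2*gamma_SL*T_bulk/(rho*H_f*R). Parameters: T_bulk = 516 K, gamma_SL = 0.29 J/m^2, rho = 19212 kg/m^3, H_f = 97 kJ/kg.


Radius R = 17/2 = 8.5 nm = 8.5e-09 m
Convert H_f = 97 kJ/kg = 97000 J/kg
dT = 2 * gamma_SL * T_bulk / (rho * H_f * R)
dT = 2 * 0.29 * 516 / (19212 * 97000 * 8.5e-09)
dT = 18.9 K

18.9


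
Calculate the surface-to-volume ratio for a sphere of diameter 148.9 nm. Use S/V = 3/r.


Radius r = 148.9/2 = 74.45 nm
S/V = 3 / r = 3 / 74.45
S/V = 0.0403 nm^-1

0.0403


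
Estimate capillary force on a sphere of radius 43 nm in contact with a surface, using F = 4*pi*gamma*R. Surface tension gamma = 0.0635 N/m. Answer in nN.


Convert radius: R = 43 nm = 4.3e-08 m
F = 4 * pi * gamma * R
F = 4 * pi * 0.0635 * 4.3e-08
F = 3.43125e-08 N = 34.3125 nN

34.3125


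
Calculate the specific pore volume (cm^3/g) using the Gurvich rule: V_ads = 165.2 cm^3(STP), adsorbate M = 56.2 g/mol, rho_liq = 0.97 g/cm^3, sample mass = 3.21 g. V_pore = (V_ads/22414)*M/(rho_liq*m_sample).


Moles adsorbed n = V_ads / 22414 = 165.2 / 22414 = 7.370394e-03 mol
Liquid volume V_liq = n * M / rho_liq = 7.370394e-03 * 56.2 / 0.97 = 0.42703 cm^3
Specific pore volume V_pore = V_liq / m_sample = 0.42703 / 3.21
V_pore = 0.133 cm^3/g

0.133


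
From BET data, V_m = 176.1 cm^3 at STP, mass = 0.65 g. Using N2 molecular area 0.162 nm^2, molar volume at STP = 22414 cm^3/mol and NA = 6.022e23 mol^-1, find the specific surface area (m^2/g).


Number of moles in monolayer = V_m / 22414 = 176.1 / 22414 = 0.0078567
Number of molecules = moles * NA = 0.0078567 * 6.022e23
SA = molecules * sigma / mass
SA = (176.1 / 22414) * 6.022e23 * 0.162e-18 / 0.65
SA = 1179.2 m^2/g

1179.2


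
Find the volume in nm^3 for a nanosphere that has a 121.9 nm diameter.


Radius r = 121.9/2 = 60.95 nm
Volume V = (4/3) * pi * r^3
V = (4/3) * pi * (60.95)^3
V = 948439.73 nm^3

948439.73


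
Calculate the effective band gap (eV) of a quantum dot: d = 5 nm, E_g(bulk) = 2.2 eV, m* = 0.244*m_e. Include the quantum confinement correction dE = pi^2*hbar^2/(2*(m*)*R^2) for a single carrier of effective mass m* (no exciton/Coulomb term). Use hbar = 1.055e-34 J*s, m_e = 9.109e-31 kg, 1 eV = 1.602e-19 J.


Radius R = 5/2 nm = 2.5e-09 m
Confinement energy dE = pi^2 * hbar^2 / (2 * m_eff * m_e * R^2)
dE = pi^2 * (1.055e-34)^2 / (2 * 0.244 * 9.109e-31 * (2.5e-09)^2) J, divided by 1.602e-19 J/eV
dE = 0.2468 eV
Total band gap = E_g(bulk) + dE = 2.2 + 0.2468 = 2.4468 eV

2.4468


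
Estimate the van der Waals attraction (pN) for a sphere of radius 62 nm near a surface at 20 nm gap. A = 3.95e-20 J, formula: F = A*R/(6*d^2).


Convert to SI: R = 62 nm = 6.2e-08 m, d = 20 nm = 2e-08 m
F = A * R / (6 * d^2)
F = 3.95e-20 * 6.2e-08 / (6 * (2e-08)^2)
F = 1.02042e-12 N = 1.02 pN

1.02


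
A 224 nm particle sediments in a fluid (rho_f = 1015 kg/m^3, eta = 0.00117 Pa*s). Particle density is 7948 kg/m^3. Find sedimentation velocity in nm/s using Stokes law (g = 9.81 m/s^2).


Radius R = 224/2 nm = 1.12e-07 m
Density difference = 7948 - 1015 = 6933 kg/m^3
v = 2 * R^2 * (rho_p - rho_f) * g / (9 * eta)
v = 2 * (1.12e-07)^2 * 6933 * 9.81 / (9 * 0.00117)
v = 1.62042e-07 m/s = 162.0421 nm/s

162.0421


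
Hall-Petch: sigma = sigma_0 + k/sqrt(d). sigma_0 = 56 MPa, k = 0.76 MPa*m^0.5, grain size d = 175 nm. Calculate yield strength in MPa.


d = 175 nm = 1.75e-07 m
sqrt(d) = 0.00041833
Hall-Petch contribution = k / sqrt(d) = 0.76 / 0.00041833 = 1816.7 MPa
sigma = sigma_0 + k/sqrt(d) = 56 + 1816.7 = 1872.7 MPa

1872.7


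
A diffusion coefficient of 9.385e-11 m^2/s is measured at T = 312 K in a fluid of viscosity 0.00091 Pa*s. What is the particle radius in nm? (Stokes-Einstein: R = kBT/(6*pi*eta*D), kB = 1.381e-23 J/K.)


Stokes-Einstein: R = kB*T / (6*pi*eta*D)
R = 1.381e-23 * 312 / (6 * pi * 0.00091 * 9.385e-11)
R = 2.67653e-09 m = 2.68 nm

2.68


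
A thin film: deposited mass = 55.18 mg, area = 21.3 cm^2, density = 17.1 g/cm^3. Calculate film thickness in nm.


Convert: m = 55.18 mg = 5.5180e-05 kg, A = 21.3 cm^2 = 2.1300e-03 m^2, rho = 17.1 g/cm^3 = 17100 kg/m^3
t = m / (A * rho)
t = 5.5180e-05 / (2.1300e-03 * 17100)
t = 1.5150e-06 m = 1515.0 nm

1515.0


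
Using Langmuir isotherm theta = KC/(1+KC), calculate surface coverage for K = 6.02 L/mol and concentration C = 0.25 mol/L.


Langmuir isotherm: theta = K*C / (1 + K*C)
K*C = 6.02 * 0.25 = 1.505
theta = 1.505 / (1 + 1.505) = 1.505 / 2.505
theta = 0.6008

0.6008


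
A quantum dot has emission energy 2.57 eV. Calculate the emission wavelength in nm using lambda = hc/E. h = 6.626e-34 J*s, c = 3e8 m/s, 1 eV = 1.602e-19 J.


Convert energy: E = 2.57 eV = 2.57 * 1.602e-19 = 4.11714e-19 J
lambda = h*c / E = 6.626e-34 * 3e8 / 4.11714e-19
lambda = 4.82811e-07 m = 482.8 nm

482.8


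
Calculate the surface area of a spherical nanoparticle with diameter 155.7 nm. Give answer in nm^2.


Radius r = 155.7/2 = 77.85 nm
Surface area SA = 4 * pi * r^2
SA = 4 * pi * (77.85)^2
SA = 76160.03 nm^2

76160.03


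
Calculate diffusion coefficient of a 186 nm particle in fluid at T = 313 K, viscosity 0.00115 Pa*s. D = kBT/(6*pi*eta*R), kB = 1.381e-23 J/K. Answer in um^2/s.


Radius R = 186/2 = 93 nm = 9.3e-08 m
D = kB*T / (6*pi*eta*R)
D = 1.381e-23 * 313 / (6 * pi * 0.00115 * 9.3e-08)
D = 2.14415e-12 m^2/s = 2.144 um^2/s

2.144


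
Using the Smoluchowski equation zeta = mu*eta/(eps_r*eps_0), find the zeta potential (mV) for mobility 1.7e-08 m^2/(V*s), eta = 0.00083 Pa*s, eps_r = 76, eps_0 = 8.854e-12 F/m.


Smoluchowski equation: zeta = mu * eta / (eps_r * eps_0)
zeta = 1.7e-08 * 0.00083 / (76 * 8.854e-12)
zeta = 0.020969 V = 20.97 mV

20.97


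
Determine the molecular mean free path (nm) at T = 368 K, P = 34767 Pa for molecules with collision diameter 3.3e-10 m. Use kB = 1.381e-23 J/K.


Mean free path: lambda = kB*T / (sqrt(2) * pi * d^2 * P)
lambda = 1.381e-23 * 368 / (sqrt(2) * pi * (3.3e-10)^2 * 34767)
lambda = 3.02121e-07 m
lambda = 302.12 nm

302.12


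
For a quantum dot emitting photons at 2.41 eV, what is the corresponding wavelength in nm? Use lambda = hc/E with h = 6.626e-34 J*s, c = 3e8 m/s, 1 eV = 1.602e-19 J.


Convert energy: E = 2.41 eV = 2.41 * 1.602e-19 = 3.86082e-19 J
lambda = h*c / E = 6.626e-34 * 3e8 / 3.86082e-19
lambda = 5.14865e-07 m = 514.9 nm

514.9


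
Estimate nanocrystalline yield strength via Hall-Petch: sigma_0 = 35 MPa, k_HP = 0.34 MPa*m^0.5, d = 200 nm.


d = 200 nm = 2e-07 m
sqrt(d) = 0.0004472136
Hall-Petch contribution = k / sqrt(d) = 0.34 / 0.0004472136 = 760.3 MPa
sigma = sigma_0 + k/sqrt(d) = 35 + 760.3 = 795.3 MPa

795.3


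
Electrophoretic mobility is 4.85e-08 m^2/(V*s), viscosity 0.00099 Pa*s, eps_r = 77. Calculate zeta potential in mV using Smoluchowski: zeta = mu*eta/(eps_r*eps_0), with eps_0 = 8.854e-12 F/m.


Smoluchowski equation: zeta = mu * eta / (eps_r * eps_0)
zeta = 4.85e-08 * 0.00099 / (77 * 8.854e-12)
zeta = 0.070428 V = 70.43 mV

70.43


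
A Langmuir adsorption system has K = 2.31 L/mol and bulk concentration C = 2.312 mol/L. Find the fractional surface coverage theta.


Langmuir isotherm: theta = K*C / (1 + K*C)
K*C = 2.31 * 2.312 = 5.34072
theta = 5.34072 / (1 + 5.34072) = 5.34072 / 6.34072
theta = 0.8423

0.8423


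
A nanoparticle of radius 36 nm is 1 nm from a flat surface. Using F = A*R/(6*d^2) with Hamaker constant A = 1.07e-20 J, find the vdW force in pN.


Convert to SI: R = 36 nm = 3.6e-08 m, d = 1 nm = 1e-09 m
F = A * R / (6 * d^2)
F = 1.07e-20 * 3.6e-08 / (6 * (1e-09)^2)
F = 6.42e-11 N = 64.2 pN

64.2


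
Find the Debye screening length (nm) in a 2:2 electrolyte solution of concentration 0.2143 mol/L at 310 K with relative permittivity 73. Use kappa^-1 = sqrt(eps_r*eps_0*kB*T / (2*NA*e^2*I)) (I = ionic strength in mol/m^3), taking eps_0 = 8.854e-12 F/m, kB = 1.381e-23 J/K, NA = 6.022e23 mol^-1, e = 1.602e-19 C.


Ionic strength I = 0.2143 * 2^2 * 1000 = 857.2 mol/m^3
kappa^-1 = sqrt(73 * 8.854e-12 * 1.381e-23 * 310 / (2 * 6.022e23 * (1.602e-19)^2 * 857.2))
kappa^-1 = 0.323 nm

0.323


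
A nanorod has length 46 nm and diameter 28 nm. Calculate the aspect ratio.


Aspect ratio AR = length / diameter
AR = 46 / 28
AR = 1.64

1.64


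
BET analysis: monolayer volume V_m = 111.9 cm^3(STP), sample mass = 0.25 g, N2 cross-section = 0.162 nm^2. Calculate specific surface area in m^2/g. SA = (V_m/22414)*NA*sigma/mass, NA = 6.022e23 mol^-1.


Number of moles in monolayer = V_m / 22414 = 111.9 / 22414 = 0.00499242
Number of molecules = moles * NA = 0.00499242 * 6.022e23
SA = molecules * sigma / mass
SA = (111.9 / 22414) * 6.022e23 * 0.162e-18 / 0.25
SA = 1948.2 m^2/g

1948.2


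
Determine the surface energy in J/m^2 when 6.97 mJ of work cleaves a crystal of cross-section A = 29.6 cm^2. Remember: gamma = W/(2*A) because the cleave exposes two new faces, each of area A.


Convert: A = 29.6 cm^2 = 0.00296 m^2, W = 6.97 mJ = 0.00697 J
Cleaving exposes two faces of area A, so total new surface = 2*A and gamma = W / (2*A)
gamma = 0.00697 / (2 * 0.00296)
gamma = 1.177 J/m^2

1.177


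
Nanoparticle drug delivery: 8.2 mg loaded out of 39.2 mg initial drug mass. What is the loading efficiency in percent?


Drug loading efficiency = (drug loaded / drug initial) * 100
DLE = 8.2 / 39.2 * 100
DLE = 0.2092 * 100
DLE = 20.92%

20.92


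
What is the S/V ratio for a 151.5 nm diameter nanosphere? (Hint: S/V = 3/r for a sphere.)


Radius r = 151.5/2 = 75.75 nm
S/V = 3 / r = 3 / 75.75
S/V = 0.0396 nm^-1

0.0396


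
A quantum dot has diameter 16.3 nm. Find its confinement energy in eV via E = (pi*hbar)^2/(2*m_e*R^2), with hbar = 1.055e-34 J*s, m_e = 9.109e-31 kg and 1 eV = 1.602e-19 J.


Radius R = 16.3/2 = 8.15 nm = 8.15e-09 m
E = (pi * 1.055e-34)^2 / (2 * 9.109e-31 * (8.15e-09)^2)
E(J) = 9.07797e-22
E = E(J) / 1.602e-19 = 0.0057 eV

0.0057


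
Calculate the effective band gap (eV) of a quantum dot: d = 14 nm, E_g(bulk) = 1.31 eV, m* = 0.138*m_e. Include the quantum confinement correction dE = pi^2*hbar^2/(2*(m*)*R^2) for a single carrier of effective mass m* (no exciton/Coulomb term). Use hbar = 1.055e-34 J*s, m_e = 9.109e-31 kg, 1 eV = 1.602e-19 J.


Radius R = 14/2 nm = 7e-09 m
Confinement energy dE = pi^2 * hbar^2 / (2 * m_eff * m_e * R^2)
dE = pi^2 * (1.055e-34)^2 / (2 * 0.138 * 9.109e-31 * (7e-09)^2) J, divided by 1.602e-19 J/eV
dE = 0.0557 eV
Total band gap = E_g(bulk) + dE = 1.31 + 0.0557 = 1.3657 eV

1.3657


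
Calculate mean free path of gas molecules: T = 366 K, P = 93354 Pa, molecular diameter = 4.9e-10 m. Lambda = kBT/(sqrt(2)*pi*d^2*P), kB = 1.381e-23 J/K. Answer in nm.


Mean free path: lambda = kB*T / (sqrt(2) * pi * d^2 * P)
lambda = 1.381e-23 * 366 / (sqrt(2) * pi * (4.9e-10)^2 * 93354)
lambda = 5.07557e-08 m
lambda = 50.76 nm

50.76


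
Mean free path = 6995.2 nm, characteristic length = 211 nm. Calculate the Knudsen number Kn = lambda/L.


Knudsen number Kn = lambda / L
Kn = 6995.2 / 211
Kn = 33.1526

33.1526


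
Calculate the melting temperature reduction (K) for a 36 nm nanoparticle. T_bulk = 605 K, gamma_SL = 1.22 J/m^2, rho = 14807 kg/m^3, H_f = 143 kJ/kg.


Radius R = 36/2 = 18 nm = 1.8e-08 m
Convert H_f = 143 kJ/kg = 143000 J/kg
dT = 2 * gamma_SL * T_bulk / (rho * H_f * R)
dT = 2 * 1.22 * 605 / (14807 * 143000 * 1.8e-08)
dT = 38.7 K

38.7


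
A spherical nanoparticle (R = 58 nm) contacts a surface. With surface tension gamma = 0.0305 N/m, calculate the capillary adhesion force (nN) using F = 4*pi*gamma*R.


Convert radius: R = 58 nm = 5.8e-08 m
F = 4 * pi * gamma * R
F = 4 * pi * 0.0305 * 5.8e-08
F = 2.22299e-08 N = 22.2299 nN

22.2299


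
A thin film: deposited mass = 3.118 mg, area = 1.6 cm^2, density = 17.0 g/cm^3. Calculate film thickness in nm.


Convert: m = 3.118 mg = 3.1180e-06 kg, A = 1.6 cm^2 = 1.6000e-04 m^2, rho = 17.0 g/cm^3 = 17000 kg/m^3
t = m / (A * rho)
t = 3.1180e-06 / (1.6000e-04 * 17000)
t = 1.1463e-06 m = 1146.3 nm

1146.3


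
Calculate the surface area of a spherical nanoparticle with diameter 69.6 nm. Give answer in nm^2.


Radius r = 69.6/2 = 34.8 nm
Surface area SA = 4 * pi * r^2
SA = 4 * pi * (34.8)^2
SA = 15218.38 nm^2

15218.38


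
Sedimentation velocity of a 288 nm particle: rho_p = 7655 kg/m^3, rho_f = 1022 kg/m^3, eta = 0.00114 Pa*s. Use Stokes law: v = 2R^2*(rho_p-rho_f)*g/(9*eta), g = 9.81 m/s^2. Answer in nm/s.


Radius R = 288/2 nm = 1.44e-07 m
Density difference = 7655 - 1022 = 6633 kg/m^3
v = 2 * R^2 * (rho_p - rho_f) * g / (9 * eta)
v = 2 * (1.44e-07)^2 * 6633 * 9.81 / (9 * 0.00114)
v = 2.63019e-07 m/s = 263.0187 nm/s

263.0187


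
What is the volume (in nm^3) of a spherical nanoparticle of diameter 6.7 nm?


Radius r = 6.7/2 = 3.35 nm
Volume V = (4/3) * pi * r^3
V = (4/3) * pi * (3.35)^3
V = 157.48 nm^3

157.48


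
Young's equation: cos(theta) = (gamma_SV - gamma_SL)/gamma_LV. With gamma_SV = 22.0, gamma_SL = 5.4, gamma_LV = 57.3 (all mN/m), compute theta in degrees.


cos(theta) = (gamma_SV - gamma_SL) / gamma_LV
cos(theta) = (22.0 - 5.4) / 57.3
cos(theta) = 0.289703
theta = arccos(0.289703) = 73.16 degrees

73.16


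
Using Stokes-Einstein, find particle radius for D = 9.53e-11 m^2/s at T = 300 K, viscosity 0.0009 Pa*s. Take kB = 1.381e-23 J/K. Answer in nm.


Stokes-Einstein: R = kB*T / (6*pi*eta*D)
R = 1.381e-23 * 300 / (6 * pi * 0.0009 * 9.53e-11)
R = 2.56259e-09 m = 2.56 nm

2.56


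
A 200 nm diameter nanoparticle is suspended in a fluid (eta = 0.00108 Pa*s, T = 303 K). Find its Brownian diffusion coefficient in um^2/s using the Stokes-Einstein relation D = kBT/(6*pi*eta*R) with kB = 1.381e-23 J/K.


Radius R = 200/2 = 100 nm = 1e-07 m
D = kB*T / (6*pi*eta*R)
D = 1.381e-23 * 303 / (6 * pi * 0.00108 * 1e-07)
D = 2.05547e-12 m^2/s = 2.055 um^2/s

2.055


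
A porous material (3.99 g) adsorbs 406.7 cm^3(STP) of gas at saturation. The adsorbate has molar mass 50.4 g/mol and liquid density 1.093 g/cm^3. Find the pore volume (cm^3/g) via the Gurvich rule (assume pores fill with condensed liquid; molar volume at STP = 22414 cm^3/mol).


Moles adsorbed n = V_ads / 22414 = 406.7 / 22414 = 1.814491e-02 mol
Liquid volume V_liq = n * M / rho_liq = 1.814491e-02 * 50.4 / 1.093 = 0.83669 cm^3
Specific pore volume V_pore = V_liq / m_sample = 0.83669 / 3.99
V_pore = 0.2097 cm^3/g

0.2097


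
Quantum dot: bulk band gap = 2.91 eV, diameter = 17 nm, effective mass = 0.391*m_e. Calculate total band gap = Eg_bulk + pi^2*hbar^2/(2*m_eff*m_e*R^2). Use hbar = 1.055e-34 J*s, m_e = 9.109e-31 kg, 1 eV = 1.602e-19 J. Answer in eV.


Radius R = 17/2 nm = 8.5e-09 m
Confinement energy dE = pi^2 * hbar^2 / (2 * m_eff * m_e * R^2)
dE = pi^2 * (1.055e-34)^2 / (2 * 0.391 * 9.109e-31 * (8.5e-09)^2) J, divided by 1.602e-19 J/eV
dE = 0.0133 eV
Total band gap = E_g(bulk) + dE = 2.91 + 0.0133 = 2.9233 eV

2.9233


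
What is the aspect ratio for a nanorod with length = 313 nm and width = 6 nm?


Aspect ratio AR = length / diameter
AR = 313 / 6
AR = 52.17

52.17


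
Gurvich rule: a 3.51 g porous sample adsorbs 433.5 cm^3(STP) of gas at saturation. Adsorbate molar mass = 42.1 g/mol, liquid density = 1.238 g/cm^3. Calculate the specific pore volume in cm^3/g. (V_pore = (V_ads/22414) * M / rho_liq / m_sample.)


Moles adsorbed n = V_ads / 22414 = 433.5 / 22414 = 1.934059e-02 mol
Liquid volume V_liq = n * M / rho_liq = 1.934059e-02 * 42.1 / 1.238 = 0.65771 cm^3
Specific pore volume V_pore = V_liq / m_sample = 0.65771 / 3.51
V_pore = 0.1874 cm^3/g

0.1874


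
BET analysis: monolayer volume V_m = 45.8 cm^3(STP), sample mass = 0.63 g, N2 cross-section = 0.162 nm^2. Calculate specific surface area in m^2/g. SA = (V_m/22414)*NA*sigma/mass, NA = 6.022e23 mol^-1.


Number of moles in monolayer = V_m / 22414 = 45.8 / 22414 = 0.00204337
Number of molecules = moles * NA = 0.00204337 * 6.022e23
SA = molecules * sigma / mass
SA = (45.8 / 22414) * 6.022e23 * 0.162e-18 / 0.63
SA = 316.4 m^2/g

316.4


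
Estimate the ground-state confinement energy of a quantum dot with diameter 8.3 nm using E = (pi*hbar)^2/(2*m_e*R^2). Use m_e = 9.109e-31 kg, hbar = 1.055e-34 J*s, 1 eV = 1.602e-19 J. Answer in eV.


Radius R = 8.3/2 = 4.15 nm = 4.15e-09 m
E = (pi * 1.055e-34)^2 / (2 * 9.109e-31 * (4.15e-09)^2)
E(J) = 3.50113e-21
E = E(J) / 1.602e-19 = 0.0219 eV

0.0219


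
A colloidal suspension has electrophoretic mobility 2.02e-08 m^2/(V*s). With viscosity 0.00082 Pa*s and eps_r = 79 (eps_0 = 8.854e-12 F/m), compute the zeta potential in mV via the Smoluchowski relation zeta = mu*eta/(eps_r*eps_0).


Smoluchowski equation: zeta = mu * eta / (eps_r * eps_0)
zeta = 2.02e-08 * 0.00082 / (79 * 8.854e-12)
zeta = 0.023681 V = 23.68 mV

23.68


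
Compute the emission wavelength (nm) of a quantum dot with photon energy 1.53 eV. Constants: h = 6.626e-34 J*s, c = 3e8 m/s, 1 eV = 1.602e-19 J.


Convert energy: E = 1.53 eV = 1.53 * 1.602e-19 = 2.45106e-19 J
lambda = h*c / E = 6.626e-34 * 3e8 / 2.45106e-19
lambda = 8.10996e-07 m = 811.0 nm

811.0


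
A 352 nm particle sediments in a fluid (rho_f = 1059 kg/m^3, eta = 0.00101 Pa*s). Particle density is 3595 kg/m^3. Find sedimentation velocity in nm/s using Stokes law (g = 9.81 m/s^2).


Radius R = 352/2 nm = 1.76e-07 m
Density difference = 3595 - 1059 = 2536 kg/m^3
v = 2 * R^2 * (rho_p - rho_f) * g / (9 * eta)
v = 2 * (1.76e-07)^2 * 2536 * 9.81 / (9 * 0.00101)
v = 1.69555e-07 m/s = 169.5546 nm/s

169.5546


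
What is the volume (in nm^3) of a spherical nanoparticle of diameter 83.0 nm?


Radius r = 83.0/2 = 41.5 nm
Volume V = (4/3) * pi * r^3
V = (4/3) * pi * (41.5)^3
V = 299386.97 nm^3

299386.97


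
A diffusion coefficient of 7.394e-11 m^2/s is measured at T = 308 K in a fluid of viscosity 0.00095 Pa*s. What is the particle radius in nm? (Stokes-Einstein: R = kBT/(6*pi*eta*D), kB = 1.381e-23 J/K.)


Stokes-Einstein: R = kB*T / (6*pi*eta*D)
R = 1.381e-23 * 308 / (6 * pi * 0.00095 * 7.394e-11)
R = 3.21248e-09 m = 3.21 nm

3.21


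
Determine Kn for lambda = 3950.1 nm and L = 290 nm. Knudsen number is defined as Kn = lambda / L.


Knudsen number Kn = lambda / L
Kn = 3950.1 / 290
Kn = 13.621

13.621


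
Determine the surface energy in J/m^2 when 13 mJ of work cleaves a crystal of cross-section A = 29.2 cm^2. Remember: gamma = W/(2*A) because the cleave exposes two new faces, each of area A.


Convert: A = 29.2 cm^2 = 0.00292 m^2, W = 13 mJ = 0.013 J
Cleaving exposes two faces of area A, so total new surface = 2*A and gamma = W / (2*A)
gamma = 0.013 / (2 * 0.00292)
gamma = 2.226 J/m^2

2.226


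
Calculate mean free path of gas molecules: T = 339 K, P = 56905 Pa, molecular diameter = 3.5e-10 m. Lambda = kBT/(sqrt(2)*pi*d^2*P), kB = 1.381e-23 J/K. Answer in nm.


Mean free path: lambda = kB*T / (sqrt(2) * pi * d^2 * P)
lambda = 1.381e-23 * 339 / (sqrt(2) * pi * (3.5e-10)^2 * 56905)
lambda = 1.51162e-07 m
lambda = 151.16 nm

151.16


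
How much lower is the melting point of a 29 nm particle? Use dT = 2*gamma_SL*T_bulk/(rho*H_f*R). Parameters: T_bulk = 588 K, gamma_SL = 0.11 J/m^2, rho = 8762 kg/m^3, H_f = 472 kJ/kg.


Radius R = 29/2 = 14.5 nm = 1.45e-08 m
Convert H_f = 472 kJ/kg = 472000 J/kg
dT = 2 * gamma_SL * T_bulk / (rho * H_f * R)
dT = 2 * 0.11 * 588 / (8762 * 472000 * 1.45e-08)
dT = 2.2 K

2.2


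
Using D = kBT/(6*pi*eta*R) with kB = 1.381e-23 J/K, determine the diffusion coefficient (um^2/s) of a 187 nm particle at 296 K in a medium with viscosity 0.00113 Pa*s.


Radius R = 187/2 = 93.5 nm = 9.35e-08 m
D = kB*T / (6*pi*eta*R)
D = 1.381e-23 * 296 / (6 * pi * 0.00113 * 9.35e-08)
D = 2.05255e-12 m^2/s = 2.053 um^2/s

2.053


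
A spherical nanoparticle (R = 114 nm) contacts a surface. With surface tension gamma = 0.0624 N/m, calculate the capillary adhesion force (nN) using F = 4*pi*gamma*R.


Convert radius: R = 114 nm = 1.14e-07 m
F = 4 * pi * gamma * R
F = 4 * pi * 0.0624 * 1.14e-07
F = 8.93921e-08 N = 89.3921 nN

89.3921


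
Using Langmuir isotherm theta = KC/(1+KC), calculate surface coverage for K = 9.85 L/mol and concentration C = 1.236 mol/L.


Langmuir isotherm: theta = K*C / (1 + K*C)
K*C = 9.85 * 1.236 = 12.1746
theta = 12.1746 / (1 + 12.1746) = 12.1746 / 13.1746
theta = 0.9241

0.9241


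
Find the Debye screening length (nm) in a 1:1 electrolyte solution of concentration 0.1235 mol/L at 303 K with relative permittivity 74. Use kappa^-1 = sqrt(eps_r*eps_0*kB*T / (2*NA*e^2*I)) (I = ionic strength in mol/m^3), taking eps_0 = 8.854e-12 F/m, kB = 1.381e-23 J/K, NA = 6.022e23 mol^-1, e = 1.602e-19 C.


Ionic strength I = 0.1235 * 1^2 * 1000 = 123.5 mol/m^3
kappa^-1 = sqrt(74 * 8.854e-12 * 1.381e-23 * 303 / (2 * 6.022e23 * (1.602e-19)^2 * 123.5))
kappa^-1 = 0.847 nm

0.847


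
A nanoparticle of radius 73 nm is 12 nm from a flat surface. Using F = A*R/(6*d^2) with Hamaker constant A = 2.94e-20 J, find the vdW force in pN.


Convert to SI: R = 73 nm = 7.3e-08 m, d = 12 nm = 1.2e-08 m
F = A * R / (6 * d^2)
F = 2.94e-20 * 7.3e-08 / (6 * (1.2e-08)^2)
F = 2.48403e-12 N = 2.484 pN

2.484


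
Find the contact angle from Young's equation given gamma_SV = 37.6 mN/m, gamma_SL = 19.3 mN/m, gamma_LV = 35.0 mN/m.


cos(theta) = (gamma_SV - gamma_SL) / gamma_LV
cos(theta) = (37.6 - 19.3) / 35.0
cos(theta) = 0.522857
theta = arccos(0.522857) = 58.48 degrees

58.48


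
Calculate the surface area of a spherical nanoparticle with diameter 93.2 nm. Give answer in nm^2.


Radius r = 93.2/2 = 46.6 nm
Surface area SA = 4 * pi * r^2
SA = 4 * pi * (46.6)^2
SA = 27288.63 nm^2

27288.63


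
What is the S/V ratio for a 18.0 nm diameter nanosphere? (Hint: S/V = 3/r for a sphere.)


Radius r = 18.0/2 = 9 nm
S/V = 3 / r = 3 / 9
S/V = 0.3333 nm^-1

0.3333


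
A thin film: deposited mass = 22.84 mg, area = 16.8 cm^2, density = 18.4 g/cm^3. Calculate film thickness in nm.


Convert: m = 22.84 mg = 2.2840e-05 kg, A = 16.8 cm^2 = 1.6800e-03 m^2, rho = 18.4 g/cm^3 = 18400 kg/m^3
t = m / (A * rho)
t = 2.2840e-05 / (1.6800e-03 * 18400)
t = 7.3887e-07 m = 738.9 nm

738.9


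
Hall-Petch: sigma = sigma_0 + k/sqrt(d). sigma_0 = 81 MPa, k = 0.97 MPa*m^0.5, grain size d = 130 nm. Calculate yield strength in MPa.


d = 130 nm = 1.3e-07 m
sqrt(d) = 0.0003605551
Hall-Petch contribution = k / sqrt(d) = 0.97 / 0.0003605551 = 2690.3 MPa
sigma = sigma_0 + k/sqrt(d) = 81 + 2690.3 = 2771.3 MPa

2771.3


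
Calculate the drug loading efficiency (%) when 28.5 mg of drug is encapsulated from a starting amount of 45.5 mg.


Drug loading efficiency = (drug loaded / drug initial) * 100
DLE = 28.5 / 45.5 * 100
DLE = 0.6264 * 100
DLE = 62.64%

62.64


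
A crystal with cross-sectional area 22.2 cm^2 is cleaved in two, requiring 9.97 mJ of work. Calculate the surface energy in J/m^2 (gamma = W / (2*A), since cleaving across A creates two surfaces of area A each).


Convert: A = 22.2 cm^2 = 0.00222 m^2, W = 9.97 mJ = 0.00997 J
Cleaving exposes two faces of area A, so total new surface = 2*A and gamma = W / (2*A)
gamma = 0.00997 / (2 * 0.00222)
gamma = 2.245 J/m^2

2.245


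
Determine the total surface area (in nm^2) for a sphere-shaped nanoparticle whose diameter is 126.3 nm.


Radius r = 126.3/2 = 63.15 nm
Surface area SA = 4 * pi * r^2
SA = 4 * pi * (63.15)^2
SA = 50113.71 nm^2

50113.71


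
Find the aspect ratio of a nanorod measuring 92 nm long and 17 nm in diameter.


Aspect ratio AR = length / diameter
AR = 92 / 17
AR = 5.41

5.41


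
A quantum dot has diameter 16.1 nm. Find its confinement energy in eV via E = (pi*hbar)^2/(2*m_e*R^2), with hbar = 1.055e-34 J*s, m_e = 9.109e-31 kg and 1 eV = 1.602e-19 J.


Radius R = 16.1/2 = 8.05 nm = 8.05e-09 m
E = (pi * 1.055e-34)^2 / (2 * 9.109e-31 * (8.05e-09)^2)
E(J) = 9.30491e-22
E = E(J) / 1.602e-19 = 0.0058 eV

0.0058
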